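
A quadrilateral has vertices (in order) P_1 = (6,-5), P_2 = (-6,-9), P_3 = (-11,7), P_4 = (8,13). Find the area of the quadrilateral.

Apply the shoelace (surveyor's) formula: 2A = Σ (x_i·y_{i+1} − x_{i+1}·y_i), indices taken mod 4.
P_1→P_2: (6)(-9) − (-6)(-5) = -84
P_2→P_3: (-6)(7) − (-11)(-9) = -141
P_3→P_4: (-11)(13) − (8)(7) = -199
P_4→P_1: (8)(-5) − (6)(13) = -118
Σ = -542
Area = |Σ|/2 = 271.

271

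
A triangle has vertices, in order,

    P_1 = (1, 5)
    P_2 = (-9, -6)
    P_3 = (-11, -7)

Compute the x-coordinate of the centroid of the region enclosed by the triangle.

-19/3

Apply Gauss's area formula. First the cross-terms c_i = x_i·y_{i+1} − x_{i+1}·y_i:
  39, -3, -48  ⇒  2A = -12, A = -6.
Then Σ (x_i + x_{i+1})·c_i = 228, so x̄ = 228 / (6·(-6)) = -19/3.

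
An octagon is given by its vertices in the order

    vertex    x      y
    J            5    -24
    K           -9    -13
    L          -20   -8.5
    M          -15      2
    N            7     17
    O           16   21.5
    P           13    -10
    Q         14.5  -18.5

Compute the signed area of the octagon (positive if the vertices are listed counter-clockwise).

Σ = (-281) + (-183.5) + (-167.5) + (-269) + (-121.5) + (-439.5) + (-95.5) + (-255.5) = -1813
Signed area = Σ/2 = -906.5 (negative ⇒ clockwise traversal).

-906.5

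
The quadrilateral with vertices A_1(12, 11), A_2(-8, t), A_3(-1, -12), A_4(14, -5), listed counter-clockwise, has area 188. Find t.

-15

The doubled signed area Σ (x_i y_{i+1} − x_{i+1} y_i) is linear in t.
With t=0 it equals 571; the coefficient of t is 13 (from the two edges through A_2).
So 13·t + 571 = 2·188 = 376 ⇒ t = -15.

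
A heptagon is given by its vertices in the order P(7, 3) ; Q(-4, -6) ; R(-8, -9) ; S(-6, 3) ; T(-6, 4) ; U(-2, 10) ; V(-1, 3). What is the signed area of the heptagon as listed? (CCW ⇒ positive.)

-99

Apply the surveyor's formula: 2A = Σ (x_i·y_{i+1} − x_{i+1}·y_i), indices taken mod 7.
Cross-terms: -30, -12, -78, -6, -52, 4, -24  ⇒  Σ = -198
Signed area = Σ/2 = -99 (negative ⇒ clockwise traversal).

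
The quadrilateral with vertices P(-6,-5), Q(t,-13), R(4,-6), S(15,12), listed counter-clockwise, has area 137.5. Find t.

-10

The doubled signed area Σ (x_i y_{i+1} − x_{i+1} y_i) is linear in t.
With t=0 it equals 265; the coefficient of t is -1 (from the two edges through Q).
So -1·t + 265 = 2·137.5 = 275 ⇒ t = -10.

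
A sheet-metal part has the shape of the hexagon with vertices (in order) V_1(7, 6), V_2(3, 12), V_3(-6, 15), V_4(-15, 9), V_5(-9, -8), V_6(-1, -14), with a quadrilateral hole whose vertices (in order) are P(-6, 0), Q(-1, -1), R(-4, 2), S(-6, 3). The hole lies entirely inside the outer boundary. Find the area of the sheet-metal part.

373.5

Outer boundary:
Apply the shoelace (surveyor's) formula: 2A = Σ (x_i·y_{i+1} − x_{i+1}·y_i), indices taken mod 6.
Cross-terms: 66, 117, 171, 201, 118, 92  ⇒  Σ = 765
Area = |Σ|/2 = 382.5.
Hole:
Cross-terms: 6, -6, 0, 18  ⇒  Σ = 18
Area = |Σ|/2 = 9.
Net area = 382.5 − 9 = 373.5.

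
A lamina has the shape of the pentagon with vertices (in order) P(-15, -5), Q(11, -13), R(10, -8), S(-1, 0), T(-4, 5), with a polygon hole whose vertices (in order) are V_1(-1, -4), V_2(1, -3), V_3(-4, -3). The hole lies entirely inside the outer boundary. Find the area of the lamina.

184.5

Outer boundary:
Σ = (250) + (42) + (-8) + (-5) + (95) = 374
Area = |Σ|/2 = 187.
Hole:
Apply the surveyor's formula: 2A = Σ (x_i·y_{i+1} − x_{i+1}·y_i), indices taken mod 3.
Σ = (7) + (-15) + (13) = 5
Area = |Σ|/2 = 2.5.
Net area = 187 − 2.5 = 184.5.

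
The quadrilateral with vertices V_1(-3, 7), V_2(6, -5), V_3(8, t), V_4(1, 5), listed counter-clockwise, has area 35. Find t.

The doubled signed area Σ (x_i y_{i+1} − x_{i+1} y_i) is linear in t.
With t=0 it equals 75; the coefficient of t is 5 (from the two edges through V_3).
So 5·t + 75 = 2·35 = 70 ⇒ t = -1.

-1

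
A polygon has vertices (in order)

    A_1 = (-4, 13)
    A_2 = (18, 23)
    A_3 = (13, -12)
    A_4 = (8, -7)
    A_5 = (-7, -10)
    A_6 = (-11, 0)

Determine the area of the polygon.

Apply the surveyor's formula: 2A = Σ (x_i·y_{i+1} − x_{i+1}·y_i), indices taken mod 6.
Σ = (-326) + (-515) + (5) + (-129) + (-110) + (-143) = -1218
Area = |Σ|/2 = 609.

609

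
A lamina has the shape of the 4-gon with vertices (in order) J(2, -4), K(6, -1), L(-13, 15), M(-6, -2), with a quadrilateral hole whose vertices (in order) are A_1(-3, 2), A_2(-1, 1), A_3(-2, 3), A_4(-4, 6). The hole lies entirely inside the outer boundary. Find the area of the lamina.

117.5

Outer boundary:
J→K: (2)(-1) − (6)(-4) = 22
K→L: (6)(15) − (-13)(-1) = 77
L→M: (-13)(-2) − (-6)(15) = 116
M→J: (-6)(-4) − (2)(-2) = 28
Σ = 243
Area = |Σ|/2 = 121.5.
Hole:
Apply Gauss's area formula: 2A = Σ (x_i·y_{i+1} − x_{i+1}·y_i), indices taken mod 4.
Σ = (-1) + (-1) + (0) + (10) = 8
Area = |Σ|/2 = 4.
Net area = 121.5 − 4 = 117.5.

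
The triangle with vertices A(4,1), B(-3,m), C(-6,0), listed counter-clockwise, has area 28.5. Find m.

6

The doubled signed area Σ (x_i y_{i+1} − x_{i+1} y_i) is linear in m.
With m=0 it equals -3; the coefficient of m is 10 (from the two edges through B).
So 10·m + -3 = 2·28.5 = 57 ⇒ m = 6.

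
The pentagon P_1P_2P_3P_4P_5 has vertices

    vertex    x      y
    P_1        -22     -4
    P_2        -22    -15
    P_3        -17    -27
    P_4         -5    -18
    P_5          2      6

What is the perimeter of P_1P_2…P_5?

|P_1P_2| = √((0)² + (-11)²) = √121 = 11
|P_2P_3| = √((5)² + (-12)²) = √169 = 13
|P_3P_4| = √((12)² + (9)²) = √225 = 15
|P_4P_5| = √((7)² + (24)²) = √625 = 25
|P_5P_1| = √((-24)² + (-10)²) = √676 = 26
Perimeter = 11 + 13 + 15 + 25 + 26 = 90.

90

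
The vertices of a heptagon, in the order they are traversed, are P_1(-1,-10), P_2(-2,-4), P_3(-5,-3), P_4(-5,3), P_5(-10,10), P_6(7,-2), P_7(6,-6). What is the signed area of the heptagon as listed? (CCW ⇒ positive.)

Cross-terms: -16, -14, -30, -20, -50, -30, -66  ⇒  Σ = -226
Signed area = Σ/2 = -113 (negative ⇒ clockwise traversal).

-113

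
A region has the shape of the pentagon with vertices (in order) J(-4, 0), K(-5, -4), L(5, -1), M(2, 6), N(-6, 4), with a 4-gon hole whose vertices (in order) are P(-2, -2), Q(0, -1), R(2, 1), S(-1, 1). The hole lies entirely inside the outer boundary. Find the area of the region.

61

Outer boundary:
J→K: (-4)(-4) − (-5)(0) = 16
K→L: (-5)(-1) − (5)(-4) = 25
L→M: (5)(6) − (2)(-1) = 32
M→N: (2)(4) − (-6)(6) = 44
N→J: (-6)(0) − (-4)(4) = 16
Σ = 133
Area = |Σ|/2 = 66.5.
Hole:
P→Q: (-2)(-1) − (0)(-2) = 2
Q→R: (0)(1) − (2)(-1) = 2
R→S: (2)(1) − (-1)(1) = 3
S→P: (-1)(-2) − (-2)(1) = 4
Σ = 11
Area = |Σ|/2 = 5.5.
Net area = 66.5 − 5.5 = 61.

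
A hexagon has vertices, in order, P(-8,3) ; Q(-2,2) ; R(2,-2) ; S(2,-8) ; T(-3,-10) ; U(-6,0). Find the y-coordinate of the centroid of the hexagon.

Apply the shoelace formula. First the cross-terms c_i = x_i·y_{i+1} − x_{i+1}·y_i:
  -10, 0, -12, -44, -60, -18  ⇒  2A = -144, A = -72.
Then Σ (y_i + y_{i+1})·c_i = 1408, so ȳ = 1408 / (6·(-72)) = -88/27.

-88/27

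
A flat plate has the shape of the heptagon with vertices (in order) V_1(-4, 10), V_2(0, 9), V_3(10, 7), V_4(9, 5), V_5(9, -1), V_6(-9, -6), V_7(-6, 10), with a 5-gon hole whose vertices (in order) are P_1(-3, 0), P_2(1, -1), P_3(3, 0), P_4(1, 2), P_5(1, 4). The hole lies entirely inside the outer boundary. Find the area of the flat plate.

188

Outer boundary:
Apply the shoelace (surveyor's) formula: 2A = Σ (x_i·y_{i+1} − x_{i+1}·y_i), indices taken mod 7.
Σ = (-36) + (-90) + (-13) + (-54) + (-63) + (-126) + (-20) = -402
Area = |Σ|/2 = 201.
Hole:
Apply the shoelace (surveyor's) formula: 2A = Σ (x_i·y_{i+1} − x_{i+1}·y_i), indices taken mod 5.
P_1→P_2: (-3)(-1) − (1)(0) = 3
P_2→P_3: (1)(0) − (3)(-1) = 3
P_3→P_4: (3)(2) − (1)(0) = 6
P_4→P_5: (1)(4) − (1)(2) = 2
P_5→P_1: (1)(0) − (-3)(4) = 12
Σ = 26
Area = |Σ|/2 = 13.
Net area = 201 − 13 = 188.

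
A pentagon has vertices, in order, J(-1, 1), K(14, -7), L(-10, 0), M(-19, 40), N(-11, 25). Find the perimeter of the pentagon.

|JK| = √((15)² + (-8)²) = √289 = 17
|KL| = √((-24)² + (7)²) = √625 = 25
|LM| = √((-9)² + (40)²) = √1681 = 41
|MN| = √((8)² + (-15)²) = √289 = 17
|NJ| = √((10)² + (-24)²) = √676 = 26
Perimeter = 17 + 25 + 41 + 17 + 26 = 126.

126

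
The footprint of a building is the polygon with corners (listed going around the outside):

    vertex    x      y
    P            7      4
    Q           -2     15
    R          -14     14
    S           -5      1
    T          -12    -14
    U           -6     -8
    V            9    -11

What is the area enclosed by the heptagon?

348

Σ = (113) + (182) + (56) + (82) + (12) + (138) + (113) = 696
Area = |Σ|/2 = 348.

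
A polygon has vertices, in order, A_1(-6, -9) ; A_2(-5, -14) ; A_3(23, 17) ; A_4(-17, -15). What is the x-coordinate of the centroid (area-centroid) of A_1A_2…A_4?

684/283

Apply the surveyor's formula. First the cross-terms c_i = x_i·y_{i+1} − x_{i+1}·y_i:
  39, 237, -56, 63  ⇒  2A = 283, A = 141.5.
Then Σ (x_i + x_{i+1})·c_i = 2052, so x̄ = 2052 / (6·141.5) = 684/283.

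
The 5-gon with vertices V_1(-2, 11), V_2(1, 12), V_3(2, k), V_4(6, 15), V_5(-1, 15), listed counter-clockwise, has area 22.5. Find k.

10

Write out the shoelace sum; only the two edges meeting at V_3 involve k:
2·Area = [(1·k − 2·12) + (2·15 − 6·k)] + 89
       = -5·k + 95 = 45
⇒ k = 10.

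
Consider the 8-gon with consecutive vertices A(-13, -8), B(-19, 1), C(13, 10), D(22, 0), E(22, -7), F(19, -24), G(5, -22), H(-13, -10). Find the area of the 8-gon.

Apply the shoelace formula: 2A = Σ (x_i·y_{i+1} − x_{i+1}·y_i), indices taken mod 8.
A→B: (-13)(1) − (-19)(-8) = -165
B→C: (-19)(10) − (13)(1) = -203
C→D: (13)(0) − (22)(10) = -220
D→E: (22)(-7) − (22)(0) = -154
E→F: (22)(-24) − (19)(-7) = -395
F→G: (19)(-22) − (5)(-24) = -298
G→H: (5)(-10) − (-13)(-22) = -336
H→A: (-13)(-8) − (-13)(-10) = -26
Σ = -1797
Area = |Σ|/2 = 898.5.

898.5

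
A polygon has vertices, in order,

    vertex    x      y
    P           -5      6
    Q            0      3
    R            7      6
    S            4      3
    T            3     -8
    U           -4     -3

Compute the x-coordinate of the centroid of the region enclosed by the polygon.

Apply Gauss's area formula. First the cross-terms c_i = x_i·y_{i+1} − x_{i+1}·y_i:
  -15, -21, -3, -41, -41, -39  ⇒  2A = -160, A = -80.
Then Σ (x_i + x_{i+1})·c_i = 0, so x̄ = 0 / (6·(-80)) = 0.

0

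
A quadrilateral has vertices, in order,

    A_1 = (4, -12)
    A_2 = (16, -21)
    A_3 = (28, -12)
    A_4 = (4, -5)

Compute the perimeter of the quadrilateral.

|A_1A_2| = √((12)² + (-9)²) = √225 = 15
|A_2A_3| = √((12)² + (9)²) = √225 = 15
|A_3A_4| = √((-24)² + (7)²) = √625 = 25
|A_4A_1| = √((0)² + (-7)²) = √49 = 7
Perimeter = 15 + 15 + 25 + 7 = 62.

62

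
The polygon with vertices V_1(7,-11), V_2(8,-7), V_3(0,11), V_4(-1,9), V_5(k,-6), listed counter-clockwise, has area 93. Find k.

0

Write out the shoelace sum; only the two edges meeting at V_5 involve k:
2·Area = [((-1)·(-6) − k·9) + (k·(-11) − 7·(-6))] + 138
       = -20·k + 186 = 186
⇒ k = 0.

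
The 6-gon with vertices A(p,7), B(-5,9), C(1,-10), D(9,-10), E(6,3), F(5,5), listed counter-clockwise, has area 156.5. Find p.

Write out the shoelace sum; only the two edges meeting at A involve p:
2·Area = [(5·7 − p·5) + (p·9 − (-5)·7)] + 223
       = 4·p + 293 = 313
⇒ p = 5.

5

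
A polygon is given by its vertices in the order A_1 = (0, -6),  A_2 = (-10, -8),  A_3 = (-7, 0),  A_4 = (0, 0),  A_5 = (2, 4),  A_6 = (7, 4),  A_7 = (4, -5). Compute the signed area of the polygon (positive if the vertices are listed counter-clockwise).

Apply the shoelace (surveyor's) formula: 2A = Σ (x_i·y_{i+1} − x_{i+1}·y_i), indices taken mod 7.
Σ = (-60) + (-56) + (0) + (0) + (-20) + (-51) + (-24) = -211
Signed area = Σ/2 = -105.5 (negative ⇒ clockwise traversal).

-105.5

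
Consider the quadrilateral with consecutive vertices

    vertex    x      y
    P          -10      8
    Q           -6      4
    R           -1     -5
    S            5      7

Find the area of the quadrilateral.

85

Σ = (8) + (34) + (18) + (110) = 170
Area = |Σ|/2 = 85.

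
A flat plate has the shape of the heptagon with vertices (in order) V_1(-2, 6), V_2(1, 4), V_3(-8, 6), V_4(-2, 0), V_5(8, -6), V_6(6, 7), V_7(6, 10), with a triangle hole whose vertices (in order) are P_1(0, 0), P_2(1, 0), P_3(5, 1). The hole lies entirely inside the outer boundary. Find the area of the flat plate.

Outer boundary:
Σ = (-14) + (38) + (12) + (12) + (92) + (18) + (56) = 214
Area = |Σ|/2 = 107.
Hole:
Apply the shoelace (surveyor's) formula: 2A = Σ (x_i·y_{i+1} − x_{i+1}·y_i), indices taken mod 3.
Cross-terms: 0, 1, 0  ⇒  Σ = 1
Area = |Σ|/2 = 0.5.
Net area = 107 − 0.5 = 106.5.

106.5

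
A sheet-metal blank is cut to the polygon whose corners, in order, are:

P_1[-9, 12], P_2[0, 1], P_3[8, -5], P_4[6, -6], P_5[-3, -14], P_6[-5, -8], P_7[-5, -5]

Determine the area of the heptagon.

151.5

Σ = (-9) + (-8) + (-18) + (-102) + (-46) + (-15) + (-105) = -303
Area = |Σ|/2 = 151.5.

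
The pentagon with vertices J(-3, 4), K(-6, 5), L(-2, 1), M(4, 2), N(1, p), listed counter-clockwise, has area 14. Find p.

3

The doubled signed area Σ (x_i y_{i+1} − x_{i+1} y_i) is linear in p.
With p=0 it equals 7; the coefficient of p is 7 (from the two edges through N).
So 7·p + 7 = 2·14 = 28 ⇒ p = 3.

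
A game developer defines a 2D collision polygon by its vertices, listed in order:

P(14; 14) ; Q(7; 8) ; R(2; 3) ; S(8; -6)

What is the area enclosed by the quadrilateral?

89.5

Apply the surveyor's formula: 2A = Σ (x_i·y_{i+1} − x_{i+1}·y_i), indices taken mod 4.
Cross-terms: 14, 5, -36, 196  ⇒  Σ = 179
Area = |Σ|/2 = 89.5.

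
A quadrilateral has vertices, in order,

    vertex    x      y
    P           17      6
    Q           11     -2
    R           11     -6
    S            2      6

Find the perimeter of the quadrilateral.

44

|PQ| = √((-6)² + (-8)²) = √100 = 10
|QR| = √((0)² + (-4)²) = √16 = 4
|RS| = √((-9)² + (12)²) = √225 = 15
|SP| = √((15)² + (0)²) = √225 = 15
Perimeter = 10 + 4 + 15 + 15 = 44.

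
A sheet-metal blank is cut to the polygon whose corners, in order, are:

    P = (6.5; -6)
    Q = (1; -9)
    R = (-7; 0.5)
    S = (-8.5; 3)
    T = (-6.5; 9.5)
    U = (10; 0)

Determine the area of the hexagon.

174

Apply the shoelace formula: 2A = Σ (x_i·y_{i+1} − x_{i+1}·y_i), indices taken mod 6.
Σ = (-52.5) + (-62.5) + (-16.75) + (-61.25) + (-95) + (-60) = -348
Area = |Σ|/2 = 174.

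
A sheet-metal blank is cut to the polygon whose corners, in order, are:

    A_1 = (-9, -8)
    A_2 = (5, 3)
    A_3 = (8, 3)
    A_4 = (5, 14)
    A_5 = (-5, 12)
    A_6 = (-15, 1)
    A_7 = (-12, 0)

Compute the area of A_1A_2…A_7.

Apply Gauss's area formula: 2A = Σ (x_i·y_{i+1} − x_{i+1}·y_i), indices taken mod 7.
Cross-terms: 13, -9, 97, 130, 175, 12, 96  ⇒  Σ = 514
Area = |Σ|/2 = 257.

257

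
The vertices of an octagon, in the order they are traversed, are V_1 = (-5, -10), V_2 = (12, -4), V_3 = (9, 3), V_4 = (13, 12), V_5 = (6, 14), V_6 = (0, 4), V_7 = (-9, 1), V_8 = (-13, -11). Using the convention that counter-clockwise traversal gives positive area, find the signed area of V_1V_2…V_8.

Cross-terms: 140, 72, 69, 110, 24, 36, 112, 75  ⇒  Σ = 638
Signed area = Σ/2 = 319 (positive ⇒ counter-clockwise traversal).

319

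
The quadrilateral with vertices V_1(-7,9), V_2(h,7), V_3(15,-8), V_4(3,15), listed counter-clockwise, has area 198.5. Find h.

Write out the shoelace sum; only the two edges meeting at V_2 involve h:
2·Area = [((-7)·7 − h·9) + (h·(-8) − 15·7)] + 381
       = -17·h + 227 = 397
⇒ h = -10.

-10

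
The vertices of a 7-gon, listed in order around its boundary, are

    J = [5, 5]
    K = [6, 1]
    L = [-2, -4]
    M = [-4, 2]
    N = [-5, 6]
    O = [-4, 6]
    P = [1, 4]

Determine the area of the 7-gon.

62

Cross-terms: -25, -22, -20, -14, -6, -22, -15  ⇒  Σ = -124
Area = |Σ|/2 = 62.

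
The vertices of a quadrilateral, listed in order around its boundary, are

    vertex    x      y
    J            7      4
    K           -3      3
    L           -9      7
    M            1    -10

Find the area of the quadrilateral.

98

Apply the shoelace (surveyor's) formula: 2A = Σ (x_i·y_{i+1} − x_{i+1}·y_i), indices taken mod 4.
J→K: (7)(3) − (-3)(4) = 33
K→L: (-3)(7) − (-9)(3) = 6
L→M: (-9)(-10) − (1)(7) = 83
M→J: (1)(4) − (7)(-10) = 74
Σ = 196
Area = |Σ|/2 = 98.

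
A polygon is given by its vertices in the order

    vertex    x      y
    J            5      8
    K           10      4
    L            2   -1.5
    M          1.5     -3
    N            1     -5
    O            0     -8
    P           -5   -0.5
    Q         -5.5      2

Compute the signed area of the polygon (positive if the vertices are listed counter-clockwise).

Σ = (-60) + (-23) + (-3.75) + (-4.5) + (-8) + (-40) + (-12.75) + (-54) = -206
Signed area = Σ/2 = -103 (negative ⇒ clockwise traversal).

-103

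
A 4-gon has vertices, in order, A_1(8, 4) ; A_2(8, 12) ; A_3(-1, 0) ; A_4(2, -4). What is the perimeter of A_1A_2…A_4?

38

|A_1A_2| = √((0)² + (8)²) = √64 = 8
|A_2A_3| = √((-9)² + (-12)²) = √225 = 15
|A_3A_4| = √((3)² + (-4)²) = √25 = 5
|A_4A_1| = √((6)² + (8)²) = √100 = 10
Perimeter = 8 + 15 + 5 + 10 = 38.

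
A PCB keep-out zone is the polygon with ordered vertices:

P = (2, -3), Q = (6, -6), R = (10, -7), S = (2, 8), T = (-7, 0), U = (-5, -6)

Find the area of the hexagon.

121.5

Σ = (6) + (18) + (94) + (56) + (42) + (27) = 243
Area = |Σ|/2 = 121.5.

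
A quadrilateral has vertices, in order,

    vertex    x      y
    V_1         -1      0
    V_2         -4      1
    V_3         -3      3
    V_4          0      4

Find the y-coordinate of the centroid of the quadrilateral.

Apply the shoelace (surveyor's) formula. First the cross-terms c_i = x_i·y_{i+1} − x_{i+1}·y_i:
  -1, -9, -12, 4  ⇒  2A = -18, A = -9.
Then Σ (y_i + y_{i+1})·c_i = -105, so ȳ = -105 / (6·(-9)) = 35/18.

35/18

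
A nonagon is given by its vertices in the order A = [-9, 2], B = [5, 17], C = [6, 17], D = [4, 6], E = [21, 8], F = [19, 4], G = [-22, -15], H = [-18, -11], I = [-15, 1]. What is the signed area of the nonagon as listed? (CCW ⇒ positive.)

A→B: (-9)(17) − (5)(2) = -163
B→C: (5)(17) − (6)(17) = -17
C→D: (6)(6) − (4)(17) = -32
D→E: (4)(8) − (21)(6) = -94
E→F: (21)(4) − (19)(8) = -68
F→G: (19)(-15) − (-22)(4) = -197
G→H: (-22)(-11) − (-18)(-15) = -28
H→I: (-18)(1) − (-15)(-11) = -183
I→A: (-15)(2) − (-9)(1) = -21
Σ = -803
Signed area = Σ/2 = -401.5 (negative ⇒ clockwise traversal).

-401.5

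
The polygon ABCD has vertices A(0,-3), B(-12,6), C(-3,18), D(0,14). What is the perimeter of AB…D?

|AB| = √((-12)² + (9)²) = √225 = 15
|BC| = √((9)² + (12)²) = √225 = 15
|CD| = √((3)² + (-4)²) = √25 = 5
|DA| = √((0)² + (-17)²) = √289 = 17
Perimeter = 15 + 15 + 5 + 17 = 52.

52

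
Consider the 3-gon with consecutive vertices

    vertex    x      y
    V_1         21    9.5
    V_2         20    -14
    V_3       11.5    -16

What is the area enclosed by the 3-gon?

98.875

Apply Gauss's area formula: 2A = Σ (x_i·y_{i+1} − x_{i+1}·y_i), indices taken mod 3.
Cross-terms: -484, -159, 445.25  ⇒  Σ = -197.75
Area = |Σ|/2 = 98.875.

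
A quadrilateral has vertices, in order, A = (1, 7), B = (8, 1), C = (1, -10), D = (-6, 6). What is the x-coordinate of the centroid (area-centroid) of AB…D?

Apply the surveyor's formula. First the cross-terms c_i = x_i·y_{i+1} − x_{i+1}·y_i:
  -55, -81, -54, -48  ⇒  2A = -238, A = -119.
Then Σ (x_i + x_{i+1})·c_i = -714, so x̄ = -714 / (6·(-119)) = 1.

1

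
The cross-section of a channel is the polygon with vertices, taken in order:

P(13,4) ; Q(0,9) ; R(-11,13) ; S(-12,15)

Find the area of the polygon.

Apply the surveyor's formula: 2A = Σ (x_i·y_{i+1} − x_{i+1}·y_i), indices taken mod 4.
Σ = (117) + (99) + (-9) + (-243) = -36
Area = |Σ|/2 = 18.

18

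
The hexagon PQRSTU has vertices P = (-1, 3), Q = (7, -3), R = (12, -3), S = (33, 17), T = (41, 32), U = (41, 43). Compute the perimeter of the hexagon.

130

|PQ| = √((8)² + (-6)²) = √100 = 10
|QR| = √((5)² + (0)²) = √25 = 5
|RS| = √((21)² + (20)²) = √841 = 29
|ST| = √((8)² + (15)²) = √289 = 17
|TU| = √((0)² + (11)²) = √121 = 11
|UP| = √((-42)² + (-40)²) = √3364 = 58
Perimeter = 10 + 5 + 29 + 17 + 11 + 58 = 130.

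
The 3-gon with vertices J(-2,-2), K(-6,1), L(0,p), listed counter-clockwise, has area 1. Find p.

Write out the shoelace sum; only the two edges meeting at L involve p:
2·Area = [((-6)·p − 0·1) + (0·(-2) − (-2)·p)] + -14
       = -4·p + -14 = 2
⇒ p = -4.

-4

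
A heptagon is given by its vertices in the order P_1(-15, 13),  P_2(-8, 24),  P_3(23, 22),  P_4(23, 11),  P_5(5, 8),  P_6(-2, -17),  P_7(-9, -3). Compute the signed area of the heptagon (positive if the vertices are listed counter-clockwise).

Apply the shoelace formula: 2A = Σ (x_i·y_{i+1} − x_{i+1}·y_i), indices taken mod 7.
P_1→P_2: (-15)(24) − (-8)(13) = -256
P_2→P_3: (-8)(22) − (23)(24) = -728
P_3→P_4: (23)(11) − (23)(22) = -253
P_4→P_5: (23)(8) − (5)(11) = 129
P_5→P_6: (5)(-17) − (-2)(8) = -69
P_6→P_7: (-2)(-3) − (-9)(-17) = -147
P_7→P_1: (-9)(13) − (-15)(-3) = -162
Σ = -1486
Signed area = Σ/2 = -743 (negative ⇒ clockwise traversal).

-743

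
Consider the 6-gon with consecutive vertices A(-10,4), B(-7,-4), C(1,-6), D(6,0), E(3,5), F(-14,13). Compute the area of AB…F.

181.5

Apply the shoelace formula: 2A = Σ (x_i·y_{i+1} − x_{i+1}·y_i), indices taken mod 6.
A→B: (-10)(-4) − (-7)(4) = 68
B→C: (-7)(-6) − (1)(-4) = 46
C→D: (1)(0) − (6)(-6) = 36
D→E: (6)(5) − (3)(0) = 30
E→F: (3)(13) − (-14)(5) = 109
F→A: (-14)(4) − (-10)(13) = 74
Σ = 363
Area = |Σ|/2 = 181.5.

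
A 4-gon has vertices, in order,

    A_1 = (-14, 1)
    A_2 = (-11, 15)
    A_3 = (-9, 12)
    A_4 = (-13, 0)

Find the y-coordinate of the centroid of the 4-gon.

1244/159

Apply the shoelace formula. First the cross-terms c_i = x_i·y_{i+1} − x_{i+1}·y_i:
  -199, 3, 156, -13  ⇒  2A = -53, A = -26.5.
Then Σ (y_i + y_{i+1})·c_i = -1244, so ȳ = -1244 / (6·(-26.5)) = 1244/159.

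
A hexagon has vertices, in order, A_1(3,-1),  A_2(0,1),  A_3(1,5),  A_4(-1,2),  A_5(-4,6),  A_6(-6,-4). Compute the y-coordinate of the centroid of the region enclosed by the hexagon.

73/243

Apply Gauss's area formula. First the cross-terms c_i = x_i·y_{i+1} − x_{i+1}·y_i:
  3, -1, 7, 2, 52, 18  ⇒  2A = 81, A = 40.5.
Then Σ (y_i + y_{i+1})·c_i = 73, so ȳ = 73 / (6·40.5) = 73/243.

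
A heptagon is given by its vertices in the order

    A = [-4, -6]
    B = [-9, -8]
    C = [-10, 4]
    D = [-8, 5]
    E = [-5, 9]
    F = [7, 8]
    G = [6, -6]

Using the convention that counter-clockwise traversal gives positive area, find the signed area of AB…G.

Apply the shoelace formula: 2A = Σ (x_i·y_{i+1} − x_{i+1}·y_i), indices taken mod 7.
A→B: (-4)(-8) − (-9)(-6) = -22
B→C: (-9)(4) − (-10)(-8) = -116
C→D: (-10)(5) − (-8)(4) = -18
D→E: (-8)(9) − (-5)(5) = -47
E→F: (-5)(8) − (7)(9) = -103
F→G: (7)(-6) − (6)(8) = -90
G→A: (6)(-6) − (-4)(-6) = -60
Σ = -456
Signed area = Σ/2 = -228 (negative ⇒ clockwise traversal).

-228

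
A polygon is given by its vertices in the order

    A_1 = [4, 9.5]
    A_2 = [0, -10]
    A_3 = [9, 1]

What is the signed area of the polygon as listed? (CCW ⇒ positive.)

Apply the surveyor's formula: 2A = Σ (x_i·y_{i+1} − x_{i+1}·y_i), indices taken mod 3.
Σ = (-40) + (90) + (81.5) = 131.5
Signed area = Σ/2 = 65.75 (positive ⇒ counter-clockwise traversal).

65.75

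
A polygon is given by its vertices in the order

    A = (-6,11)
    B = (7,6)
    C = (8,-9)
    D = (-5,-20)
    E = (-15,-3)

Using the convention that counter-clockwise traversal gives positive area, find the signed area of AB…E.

Apply the shoelace (surveyor's) formula: 2A = Σ (x_i·y_{i+1} − x_{i+1}·y_i), indices taken mod 5.
A→B: (-6)(6) − (7)(11) = -113
B→C: (7)(-9) − (8)(6) = -111
C→D: (8)(-20) − (-5)(-9) = -205
D→E: (-5)(-3) − (-15)(-20) = -285
E→A: (-15)(11) − (-6)(-3) = -183
Σ = -897
Signed area = Σ/2 = -448.5 (negative ⇒ clockwise traversal).

-448.5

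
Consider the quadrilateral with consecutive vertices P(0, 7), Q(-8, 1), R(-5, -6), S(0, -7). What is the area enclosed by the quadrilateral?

72

Apply the shoelace (surveyor's) formula: 2A = Σ (x_i·y_{i+1} − x_{i+1}·y_i), indices taken mod 4.
P→Q: (0)(1) − (-8)(7) = 56
Q→R: (-8)(-6) − (-5)(1) = 53
R→S: (-5)(-7) − (0)(-6) = 35
S→P: (0)(7) − (0)(-7) = 0
Σ = 144
Area = |Σ|/2 = 72.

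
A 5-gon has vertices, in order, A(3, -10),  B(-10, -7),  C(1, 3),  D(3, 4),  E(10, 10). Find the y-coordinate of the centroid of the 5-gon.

-658/289

Apply the shoelace (surveyor's) formula. First the cross-terms c_i = x_i·y_{i+1} − x_{i+1}·y_i:
  -121, -23, -5, -10, -130  ⇒  2A = -289, A = -144.5.
Then Σ (y_i + y_{i+1})·c_i = 1974, so ȳ = 1974 / (6·(-144.5)) = -658/289.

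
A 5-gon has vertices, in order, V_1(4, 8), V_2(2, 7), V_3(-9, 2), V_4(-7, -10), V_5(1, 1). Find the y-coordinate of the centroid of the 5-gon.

-4/57

Apply the shoelace (surveyor's) formula. First the cross-terms c_i = x_i·y_{i+1} − x_{i+1}·y_i:
  12, 67, 104, 3, 4  ⇒  2A = 190, A = 95.
Then Σ (y_i + y_{i+1})·c_i = -40, so ȳ = -40 / (6·95) = -4/57.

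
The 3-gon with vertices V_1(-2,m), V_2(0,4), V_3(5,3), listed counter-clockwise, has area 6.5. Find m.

Write out the shoelace sum; only the two edges meeting at V_1 involve m:
2·Area = [(5·m − (-2)·3) + ((-2)·4 − 0·m)] + -20
       = 5·m + -22 = 13
⇒ m = 7.

7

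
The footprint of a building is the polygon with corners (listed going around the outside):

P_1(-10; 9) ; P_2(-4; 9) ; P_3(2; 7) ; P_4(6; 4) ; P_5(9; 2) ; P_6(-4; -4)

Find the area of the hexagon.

131

Apply Gauss's area formula: 2A = Σ (x_i·y_{i+1} − x_{i+1}·y_i), indices taken mod 6.
Cross-terms: -54, -46, -34, -24, -28, -76  ⇒  Σ = -262
Area = |Σ|/2 = 131.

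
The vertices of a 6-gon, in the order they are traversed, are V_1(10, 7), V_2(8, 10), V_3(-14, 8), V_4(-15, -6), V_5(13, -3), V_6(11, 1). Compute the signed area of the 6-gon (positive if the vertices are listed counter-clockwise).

344

Apply the surveyor's formula: 2A = Σ (x_i·y_{i+1} − x_{i+1}·y_i), indices taken mod 6.
Σ = (44) + (204) + (204) + (123) + (46) + (67) = 688
Signed area = Σ/2 = 344 (positive ⇒ counter-clockwise traversal).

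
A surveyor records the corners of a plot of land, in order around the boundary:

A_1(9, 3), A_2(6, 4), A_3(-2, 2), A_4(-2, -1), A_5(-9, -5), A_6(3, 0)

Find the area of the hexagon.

Apply Gauss's area formula: 2A = Σ (x_i·y_{i+1} − x_{i+1}·y_i), indices taken mod 6.
Σ = (18) + (20) + (6) + (1) + (15) + (9) = 69
Area = |Σ|/2 = 34.5.

34.5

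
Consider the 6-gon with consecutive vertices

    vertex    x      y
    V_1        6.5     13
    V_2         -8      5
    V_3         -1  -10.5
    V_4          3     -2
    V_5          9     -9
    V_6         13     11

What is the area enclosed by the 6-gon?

281.75

Σ = (136.5) + (89) + (33.5) + (-9) + (216) + (97.5) = 563.5
Area = |Σ|/2 = 281.75.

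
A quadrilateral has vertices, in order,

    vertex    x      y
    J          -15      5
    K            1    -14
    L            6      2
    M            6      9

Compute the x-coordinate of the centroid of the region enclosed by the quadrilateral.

-361/166

Apply the surveyor's formula. First the cross-terms c_i = x_i·y_{i+1} − x_{i+1}·y_i:
  205, 86, 42, 165  ⇒  2A = 498, A = 249.
Then Σ (x_i + x_{i+1})·c_i = -3249, so x̄ = -3249 / (6·249) = -361/166.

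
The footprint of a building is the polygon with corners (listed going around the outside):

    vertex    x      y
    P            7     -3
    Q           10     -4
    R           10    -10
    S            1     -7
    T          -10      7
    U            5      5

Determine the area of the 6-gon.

158

Cross-terms: 2, -60, -60, -63, -85, -50  ⇒  Σ = -316
Area = |Σ|/2 = 158.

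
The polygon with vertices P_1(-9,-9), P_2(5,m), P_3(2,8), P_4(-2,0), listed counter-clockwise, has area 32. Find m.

5

The doubled signed area Σ (x_i y_{i+1} − x_{i+1} y_i) is linear in m.
With m=0 it equals 119; the coefficient of m is -11 (from the two edges through P_2).
So -11·m + 119 = 2·32 = 64 ⇒ m = 5.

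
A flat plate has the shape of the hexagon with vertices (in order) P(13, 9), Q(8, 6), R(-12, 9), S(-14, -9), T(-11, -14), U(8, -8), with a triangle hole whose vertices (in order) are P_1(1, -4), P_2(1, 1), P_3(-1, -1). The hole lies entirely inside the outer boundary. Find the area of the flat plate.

423.5

Outer boundary:
Apply the shoelace formula: 2A = Σ (x_i·y_{i+1} − x_{i+1}·y_i), indices taken mod 6.
Σ = (6) + (144) + (234) + (97) + (200) + (176) = 857
Area = |Σ|/2 = 428.5.
Hole:
Σ = (5) + (0) + (5) = 10
Area = |Σ|/2 = 5.
Net area = 428.5 − 5 = 423.5.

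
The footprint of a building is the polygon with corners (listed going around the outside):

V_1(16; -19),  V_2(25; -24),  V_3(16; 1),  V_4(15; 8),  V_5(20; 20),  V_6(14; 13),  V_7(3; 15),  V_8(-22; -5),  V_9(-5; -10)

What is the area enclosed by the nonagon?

834.5

Apply Gauss's area formula: 2A = Σ (x_i·y_{i+1} − x_{i+1}·y_i), indices taken mod 9.
Σ = (91) + (409) + (113) + (140) + (-20) + (171) + (315) + (195) + (255) = 1669
Area = |Σ|/2 = 834.5.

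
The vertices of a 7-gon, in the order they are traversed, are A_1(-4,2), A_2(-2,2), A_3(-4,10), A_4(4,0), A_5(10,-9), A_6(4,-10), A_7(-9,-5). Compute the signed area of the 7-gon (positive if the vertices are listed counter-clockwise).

-152

Apply the shoelace formula: 2A = Σ (x_i·y_{i+1} − x_{i+1}·y_i), indices taken mod 7.
Σ = (-4) + (-12) + (-40) + (-36) + (-64) + (-110) + (-38) = -304
Signed area = Σ/2 = -152 (negative ⇒ clockwise traversal).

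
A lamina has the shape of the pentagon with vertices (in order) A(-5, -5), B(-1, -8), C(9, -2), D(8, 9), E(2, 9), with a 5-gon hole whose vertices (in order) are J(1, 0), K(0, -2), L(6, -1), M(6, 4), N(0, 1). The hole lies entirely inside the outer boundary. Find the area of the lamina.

Outer boundary:
Apply the shoelace (surveyor's) formula: 2A = Σ (x_i·y_{i+1} − x_{i+1}·y_i), indices taken mod 5.
Σ = (35) + (74) + (97) + (54) + (35) = 295
Area = |Σ|/2 = 147.5.
Hole:
Apply the surveyor's formula: 2A = Σ (x_i·y_{i+1} − x_{i+1}·y_i), indices taken mod 5.
Σ = (-2) + (12) + (30) + (6) + (-1) = 45
Area = |Σ|/2 = 22.5.
Net area = 147.5 − 22.5 = 125.

125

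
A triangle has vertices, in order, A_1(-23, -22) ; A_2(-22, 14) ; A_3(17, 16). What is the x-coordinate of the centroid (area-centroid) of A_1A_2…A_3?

-28/3

Apply Gauss's area formula. First the cross-terms c_i = x_i·y_{i+1} − x_{i+1}·y_i:
  -806, -590, -6  ⇒  2A = -1402, A = -701.
Then Σ (x_i + x_{i+1})·c_i = 39256, so x̄ = 39256 / (6·(-701)) = -28/3.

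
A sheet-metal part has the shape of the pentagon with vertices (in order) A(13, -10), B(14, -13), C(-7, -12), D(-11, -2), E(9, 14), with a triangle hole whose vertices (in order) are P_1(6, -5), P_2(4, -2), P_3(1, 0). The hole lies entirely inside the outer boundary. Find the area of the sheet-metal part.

404.5

Outer boundary:
Σ = (-29) + (-259) + (-118) + (-136) + (-272) = -814
Area = |Σ|/2 = 407.
Hole:
Apply Gauss's area formula: 2A = Σ (x_i·y_{i+1} − x_{i+1}·y_i), indices taken mod 3.
Cross-terms: 8, 2, -5  ⇒  Σ = 5
Area = |Σ|/2 = 2.5.
Net area = 407 − 2.5 = 404.5.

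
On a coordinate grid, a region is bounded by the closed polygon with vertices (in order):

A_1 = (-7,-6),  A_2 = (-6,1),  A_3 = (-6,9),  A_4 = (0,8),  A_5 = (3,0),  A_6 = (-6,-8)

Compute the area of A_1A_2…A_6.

A_1→A_2: (-7)(1) − (-6)(-6) = -43
A_2→A_3: (-6)(9) − (-6)(1) = -48
A_3→A_4: (-6)(8) − (0)(9) = -48
A_4→A_5: (0)(0) − (3)(8) = -24
A_5→A_6: (3)(-8) − (-6)(0) = -24
A_6→A_1: (-6)(-6) − (-7)(-8) = -20
Σ = -207
Area = |Σ|/2 = 103.5.

103.5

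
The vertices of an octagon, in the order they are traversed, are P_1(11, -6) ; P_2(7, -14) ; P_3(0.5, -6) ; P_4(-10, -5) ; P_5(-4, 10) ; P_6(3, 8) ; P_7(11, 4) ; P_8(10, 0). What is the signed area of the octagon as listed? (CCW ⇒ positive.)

-283.75

Apply the surveyor's formula: 2A = Σ (x_i·y_{i+1} − x_{i+1}·y_i), indices taken mod 8.
Cross-terms: -112, -35, -62.5, -120, -62, -76, -40, -60  ⇒  Σ = -567.5
Signed area = Σ/2 = -283.75 (negative ⇒ clockwise traversal).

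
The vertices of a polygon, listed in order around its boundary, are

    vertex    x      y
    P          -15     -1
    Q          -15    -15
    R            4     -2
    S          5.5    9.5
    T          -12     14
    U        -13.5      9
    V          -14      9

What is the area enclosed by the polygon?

Σ = (210) + (90) + (49) + (191) + (81) + (4.5) + (149) = 774.5
Area = |Σ|/2 = 387.25.

387.25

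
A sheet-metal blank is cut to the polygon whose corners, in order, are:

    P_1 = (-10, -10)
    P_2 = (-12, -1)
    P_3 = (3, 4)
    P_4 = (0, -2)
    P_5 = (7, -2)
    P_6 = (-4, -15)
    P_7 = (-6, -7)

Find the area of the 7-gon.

166

Apply the surveyor's formula: 2A = Σ (x_i·y_{i+1} − x_{i+1}·y_i), indices taken mod 7.
Σ = (-110) + (-45) + (-6) + (14) + (-113) + (-62) + (-10) = -332
Area = |Σ|/2 = 166.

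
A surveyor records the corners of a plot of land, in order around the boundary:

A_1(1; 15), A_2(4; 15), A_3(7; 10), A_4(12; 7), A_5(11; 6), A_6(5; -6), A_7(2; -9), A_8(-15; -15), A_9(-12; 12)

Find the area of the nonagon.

Apply the shoelace formula: 2A = Σ (x_i·y_{i+1} − x_{i+1}·y_i), indices taken mod 9.
Cross-terms: -45, -65, -71, -5, -96, -33, -165, -360, -192  ⇒  Σ = -1032
Area = |Σ|/2 = 516.

516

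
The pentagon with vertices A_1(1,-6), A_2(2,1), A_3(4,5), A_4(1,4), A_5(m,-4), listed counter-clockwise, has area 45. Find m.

-6

Write out the shoelace sum; only the two edges meeting at A_5 involve m:
2·Area = [(1·(-4) − m·4) + (m·(-6) − 1·(-4))] + 30
       = -10·m + 30 = 90
⇒ m = -6.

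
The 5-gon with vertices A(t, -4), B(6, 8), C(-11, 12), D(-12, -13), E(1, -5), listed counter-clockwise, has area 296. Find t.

4

Write out the shoelace sum; only the two edges meeting at A involve t:
2·Area = [(1·(-4) − t·(-5)) + (t·8 − 6·(-4))] + 520
       = 13·t + 540 = 592
⇒ t = 4.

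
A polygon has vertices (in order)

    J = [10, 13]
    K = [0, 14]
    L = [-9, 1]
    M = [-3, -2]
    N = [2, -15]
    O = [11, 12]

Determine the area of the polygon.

274

Apply the shoelace (surveyor's) formula: 2A = Σ (x_i·y_{i+1} − x_{i+1}·y_i), indices taken mod 6.
Cross-terms: 140, 126, 21, 49, 189, 23  ⇒  Σ = 548
Area = |Σ|/2 = 274.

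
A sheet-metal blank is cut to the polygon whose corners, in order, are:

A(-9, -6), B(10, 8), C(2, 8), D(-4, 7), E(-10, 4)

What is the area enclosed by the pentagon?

124

Cross-terms: -12, 64, 46, 54, 96  ⇒  Σ = 248
Area = |Σ|/2 = 124.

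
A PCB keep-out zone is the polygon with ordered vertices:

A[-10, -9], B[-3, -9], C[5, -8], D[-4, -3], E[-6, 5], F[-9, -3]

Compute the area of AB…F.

80.5

Apply the shoelace formula: 2A = Σ (x_i·y_{i+1} − x_{i+1}·y_i), indices taken mod 6.
Σ = (63) + (69) + (-47) + (-38) + (63) + (51) = 161
Area = |Σ|/2 = 80.5.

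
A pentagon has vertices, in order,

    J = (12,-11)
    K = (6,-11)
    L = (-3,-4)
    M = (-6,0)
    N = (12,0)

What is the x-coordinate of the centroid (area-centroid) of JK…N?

Apply the shoelace (surveyor's) formula. First the cross-terms c_i = x_i·y_{i+1} − x_{i+1}·y_i:
  -66, -57, -24, 0, -132  ⇒  2A = -279, A = -139.5.
Then Σ (x_i + x_{i+1})·c_i = -4311, so x̄ = -4311 / (6·(-139.5)) = 479/93.

479/93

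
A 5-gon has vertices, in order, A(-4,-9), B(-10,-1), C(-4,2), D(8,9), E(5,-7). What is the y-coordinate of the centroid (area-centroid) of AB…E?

Apply the shoelace formula. First the cross-terms c_i = x_i·y_{i+1} − x_{i+1}·y_i:
  -86, -24, -52, -101, -73  ⇒  2A = -336, A = -168.
Then Σ (y_i + y_{i+1})·c_i = 1230, so ȳ = 1230 / (6·(-168)) = -205/168.

-205/168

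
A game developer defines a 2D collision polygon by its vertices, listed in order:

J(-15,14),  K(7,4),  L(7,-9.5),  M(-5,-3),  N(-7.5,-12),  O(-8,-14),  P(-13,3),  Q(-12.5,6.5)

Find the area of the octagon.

Apply the shoelace (surveyor's) formula: 2A = Σ (x_i·y_{i+1} − x_{i+1}·y_i), indices taken mod 8.
J→K: (-15)(4) − (7)(14) = -158
K→L: (7)(-9.5) − (7)(4) = -94.5
L→M: (7)(-3) − (-5)(-9.5) = -68.5
M→N: (-5)(-12) − (-7.5)(-3) = 37.5
N→O: (-7.5)(-14) − (-8)(-12) = 9
O→P: (-8)(3) − (-13)(-14) = -206
P→Q: (-13)(6.5) − (-12.5)(3) = -47
Q→J: (-12.5)(14) − (-15)(6.5) = -77.5
Σ = -605
Area = |Σ|/2 = 302.5.

302.5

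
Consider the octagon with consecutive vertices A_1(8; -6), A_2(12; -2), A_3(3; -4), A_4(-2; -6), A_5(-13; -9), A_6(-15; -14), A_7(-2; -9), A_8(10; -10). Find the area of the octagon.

Apply the surveyor's formula: 2A = Σ (x_i·y_{i+1} − x_{i+1}·y_i), indices taken mod 8.
Cross-terms: 56, -42, -26, -60, 47, 107, 110, 20  ⇒  Σ = 212
Area = |Σ|/2 = 106.

106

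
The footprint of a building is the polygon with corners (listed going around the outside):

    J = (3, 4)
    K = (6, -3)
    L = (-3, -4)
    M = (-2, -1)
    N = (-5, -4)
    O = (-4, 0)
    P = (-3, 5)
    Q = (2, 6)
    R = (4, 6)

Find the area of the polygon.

73

Cross-terms: -33, -33, -5, 3, -16, -20, -28, -12, -2  ⇒  Σ = -146
Area = |Σ|/2 = 73.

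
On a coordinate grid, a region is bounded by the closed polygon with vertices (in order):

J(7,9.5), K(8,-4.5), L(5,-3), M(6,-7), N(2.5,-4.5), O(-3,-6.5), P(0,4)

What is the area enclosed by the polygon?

Σ = (-107.5) + (-1.5) + (-17) + (-9.5) + (-29.75) + (-12) + (-28) = -205.25
Area = |Σ|/2 = 102.625.

102.625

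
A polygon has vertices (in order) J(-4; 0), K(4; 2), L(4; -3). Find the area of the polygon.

Apply the shoelace (surveyor's) formula: 2A = Σ (x_i·y_{i+1} − x_{i+1}·y_i), indices taken mod 3.
Σ = (-8) + (-20) + (-12) = -40
Area = |Σ|/2 = 20.

20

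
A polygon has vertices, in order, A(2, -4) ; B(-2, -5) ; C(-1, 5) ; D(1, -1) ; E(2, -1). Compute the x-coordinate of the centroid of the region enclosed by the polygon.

-4/21

Apply Gauss's area formula. First the cross-terms c_i = x_i·y_{i+1} − x_{i+1}·y_i:
  -18, -15, -4, 1, -6  ⇒  2A = -42, A = -21.
Then Σ (x_i + x_{i+1})·c_i = 24, so x̄ = 24 / (6·(-21)) = -4/21.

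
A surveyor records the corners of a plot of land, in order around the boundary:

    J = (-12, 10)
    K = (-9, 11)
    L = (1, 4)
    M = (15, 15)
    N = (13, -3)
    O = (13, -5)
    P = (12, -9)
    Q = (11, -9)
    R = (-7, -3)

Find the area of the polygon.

Apply the surveyor's formula: 2A = Σ (x_i·y_{i+1} − x_{i+1}·y_i), indices taken mod 9.
Σ = (-42) + (-47) + (-45) + (-240) + (-26) + (-57) + (-9) + (-96) + (-106) = -668
Area = |Σ|/2 = 334.

334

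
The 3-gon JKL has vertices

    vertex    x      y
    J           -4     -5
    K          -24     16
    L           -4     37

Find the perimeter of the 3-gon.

100

|JK| = √((-20)² + (21)²) = √841 = 29
|KL| = √((20)² + (21)²) = √841 = 29
|LJ| = √((0)² + (-42)²) = √1764 = 42
Perimeter = 29 + 29 + 42 = 100.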